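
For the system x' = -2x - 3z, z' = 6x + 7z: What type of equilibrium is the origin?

A = [[-2,-3],[6,7]]; det(A-λI) = λ^2 - 5λ + 4.
λ = 1, 4: both positive.

unstable node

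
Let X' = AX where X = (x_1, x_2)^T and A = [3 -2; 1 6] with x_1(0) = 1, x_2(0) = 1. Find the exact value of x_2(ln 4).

A = [[3,-2],[1,6]]; eigenvalues λ = 4, 5.
Eigenvectors: (-2,1) for λ=4, (1,-1) for λ=5.
From the initial condition, c_1 = -2, c_2 = -3.
x_2(ln 4) = (-2)(4^4)(1) + (-3)(4^5)(-1) = 2560.

2560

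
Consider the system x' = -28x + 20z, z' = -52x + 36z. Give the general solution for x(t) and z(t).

Coefficient matrix A = [[-28, 20], [-52, 36]].
Characteristic polynomial det(A - λI) = λ^2 - 8λ + 32 = 0.
Eigenvalues λ = 4 ± 4i (complex conjugate pair).
For λ=4+4i: an eigenvector is (2,3) - i(-1,-2) = (2 + i, 3 + 2i).
A real fundamental pair from Re and Im of e^((4+4i)t)v: X_1 = e^(4t)(cos(4t)·(2,3) + sin(4t)·(-1,-2)), X_2 = e^(4t)(sin(4t)·(2,3) - cos(4t)·(-1,-2)).
General solution: K_1X_1 + K_2X_2.

x(t) = -K_1e^(4t)sin(4t) + 2K_1e^(4t)cos(4t) + 2K_2e^(4t)sin(4t) + K_2e^(4t)cos(4t), z(t) = -2K_1e^(4t)sin(4t) + 3K_1e^(4t)cos(4t) + 3K_2e^(4t)sin(4t) + 2K_2e^(4t)cos(4t)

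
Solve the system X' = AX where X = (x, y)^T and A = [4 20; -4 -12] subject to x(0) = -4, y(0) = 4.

Coefficient matrix A = [[4, 20], [-4, -12]].
Characteristic polynomial det(A - λI) = λ^2 + 8λ + 32 = 0.
Eigenvalues λ = -4 ± 4i (complex conjugate pair).
For λ=-4+4i: an eigenvector is (1,0) - i(2,-1) = (1 - 2i, 0 + i).
A real fundamental pair from Re and Im of e^((-4+4i)t)v: X_1 = e^(-4t)(cos(4t)·(1,0) + sin(4t)·(2,-1)), X_2 = e^(-4t)(sin(4t)·(1,0) - cos(4t)·(2,-1)).
General solution: c_1X_1 + c_2X_2.
Applying x(0)=-4, y(0)=4 gives c_1=4, c_2=4.

x(t) = 12e^(-4t)sin(4t) - 4e^(-4t)cos(4t), y(t) = -4e^(-4t)sin(4t) + 4e^(-4t)cos(4t)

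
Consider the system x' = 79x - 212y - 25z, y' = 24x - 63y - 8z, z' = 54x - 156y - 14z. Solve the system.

Coefficient matrix A = [[79, -212, -25], [24, -63, -8], [54, -156, -14]].
det(A - λI) = 0 gives eigenvalues λ = -3, 1, 4.
For λ=-3: eigenvector (-7,-2,-6).
For λ=1: eigenvector (4,1,4).
For λ=4: eigenvector (1,0,3).
General solution: C_1e^(-3t)(-7,-2,-6) + C_2e^(t)(4,1,4) + C_3e^(4t)(1,0,3).

x(t) = -7C_1e^(-3t) + 4C_2e^(t) + C_3e^(4t), y(t) = -2C_1e^(-3t) + C_2e^(t), z(t) = -6C_1e^(-3t) + 4C_2e^(t) + 3C_3e^(4t)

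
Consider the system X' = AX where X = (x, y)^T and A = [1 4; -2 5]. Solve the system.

Coefficient matrix A = [[1, 4], [-2, 5]].
Characteristic polynomial det(A - λI) = λ^2 - 6λ + 13 = 0.
Eigenvalues λ = 3 ± 2i (complex conjugate pair).
For λ=3+2i: an eigenvector is (1,0) - i(-1,-1) = (1 + i, 0 + i).
A real fundamental pair from Re and Im of e^((3+2i)t)v: X_1 = e^(3t)(cos(2t)·(1,0) + sin(2t)·(-1,-1)), X_2 = e^(3t)(sin(2t)·(1,0) - cos(2t)·(-1,-1)).
General solution: c_1X_1 + c_2X_2.

x(t) = -c_1e^(3t)sin(2t) + c_1e^(3t)cos(2t) + c_2e^(3t)sin(2t) + c_2e^(3t)cos(2t), y(t) = -c_1e^(3t)sin(2t) + c_2e^(3t)cos(2t)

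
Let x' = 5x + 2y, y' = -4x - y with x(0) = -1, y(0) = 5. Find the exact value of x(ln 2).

A = [[5,2],[-4,-1]]; eigenvalues λ = 1, 3.
Eigenvectors: (1,-2) for λ=1, (-1,1) for λ=3.
From the initial condition, c_1 = -4, c_2 = -3.
x(ln 2) = (-4)(2^1)(1) + (-3)(2^3)(-1) = 16.

16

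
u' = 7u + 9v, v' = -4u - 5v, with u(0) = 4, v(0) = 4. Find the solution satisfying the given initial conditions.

u(t) = 60te^(t) + 4e^(t), v(t) = -40te^(t) + 4e^(t)

Coefficient matrix A = [[7, 9], [-4, -5]].
Characteristic polynomial det(A - λI) = λ^2 - 2λ + 1 = 0.
Single eigenvalue λ = 1 with algebraic multiplicity 2.
Eigenvector v = (3,-2); generalized eigenvector w with (A-λI)w=v is (2,-1).
General solution: e^(t)[C_1·v + C_2·(t·v + w)].
Applying u(0)=4, v(0)=4 gives C_1=-12, C_2=20.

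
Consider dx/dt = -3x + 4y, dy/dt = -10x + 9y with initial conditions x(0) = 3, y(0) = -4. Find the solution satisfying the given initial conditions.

Coefficient matrix A = [[-3, 4], [-10, 9]].
Characteristic polynomial det(A - λI) = λ^2 - 6λ + 13 = 0.
Eigenvalues λ = 3 ± 2i (complex conjugate pair).
For λ=3+2i: an eigenvector is (1,1) - i(-1,-2) = (1 + i, 1 + 2i).
A real fundamental pair from Re and Im of e^((3+2i)t)v: X_1 = e^(3t)(cos(2t)·(1,1) + sin(2t)·(-1,-2)), X_2 = e^(3t)(sin(2t)·(1,1) - cos(2t)·(-1,-2)).
General solution: c_1X_1 + c_2X_2.
Applying x(0)=3, y(0)=-4 gives c_1=10, c_2=-7.

x(t) = -17e^(3t)sin(2t) + 3e^(3t)cos(2t), y(t) = -27e^(3t)sin(2t) - 4e^(3t)cos(2t)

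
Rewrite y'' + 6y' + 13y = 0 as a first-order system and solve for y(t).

y(t) = K_1e^(-3t)cos(2t) + K_2e^(-3t)sin(2t)

Let x_1 = y, x_2 = y'. Then x_1' = x_2 and x_2' = -13x_1 - 6x_2.
A = [[0,1],[-13,-6]]; det(A-λI) = λ^2 + 6λ + 13.
Eigenvalues λ = -3 ± 2i.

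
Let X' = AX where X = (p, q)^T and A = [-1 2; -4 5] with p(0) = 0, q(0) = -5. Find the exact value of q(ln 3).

A = [[-1,2],[-4,5]]; eigenvalues λ = 1, 3.
Eigenvectors: (-1,-1) for λ=1, (1,2) for λ=3.
From the initial condition, c_1 = -5, c_2 = -5.
q(ln 3) = (-5)(3^1)(-1) + (-5)(3^3)(2) = -255.

-255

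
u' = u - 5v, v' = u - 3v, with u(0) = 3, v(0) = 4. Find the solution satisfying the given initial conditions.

Coefficient matrix A = [[1, -5], [1, -3]].
Characteristic polynomial det(A - λI) = λ^2 + 2λ + 2 = 0.
Eigenvalues λ = -1 ± i (complex conjugate pair).
For λ=-1+i: an eigenvector is (1,0) - i(2,1) = (1 - 2i, 0 - i).
A real fundamental pair from Re and Im of e^((-1+i)t)v: X_1 = e^(-t)(cos(t)·(1,0) + sin(t)·(2,1)), X_2 = e^(-t)(sin(t)·(1,0) - cos(t)·(2,1)).
General solution: K_1X_1 + K_2X_2.
Applying u(0)=3, v(0)=4 gives K_1=-5, K_2=-4.

u(t) = -14e^(-t)sin(t) + 3e^(-t)cos(t), v(t) = -5e^(-t)sin(t) + 4e^(-t)cos(t)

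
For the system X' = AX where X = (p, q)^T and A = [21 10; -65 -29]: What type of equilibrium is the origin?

A = [[21,10],[-65,-29]]; det(A-λI) = λ^2 + 8λ + 41.
λ = -4 ± 5i: negative real part.

stable spiral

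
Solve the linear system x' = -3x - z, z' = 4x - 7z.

x(t) = K_1e^(-5t) + K_2te^(-5t) + K_2e^(-5t), z(t) = 2K_1e^(-5t) + 2K_2te^(-5t) + K_2e^(-5t)

Coefficient matrix A = [[-3, -1], [4, -7]].
Characteristic polynomial det(A - λI) = λ^2 + 10λ + 25 = 0.
Single eigenvalue λ = -5 with algebraic multiplicity 2.
Eigenvector v = (1,2); generalized eigenvector w with (A-λI)w=v is (1,1).
General solution: e^(-5t)[K_1·v + K_2·(t·v + w)].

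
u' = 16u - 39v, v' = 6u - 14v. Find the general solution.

Coefficient matrix A = [[16, -39], [6, -14]].
Characteristic polynomial det(A - λI) = λ^2 - 2λ + 10 = 0.
Eigenvalues λ = 1 ± 3i (complex conjugate pair).
For λ=1+3i: an eigenvector is (2,1) - i(-3,-1) = (2 + 3i, 1 + i).
A real fundamental pair from Re and Im of e^((1+3i)t)v: X_1 = e^(t)(cos(3t)·(2,1) + sin(3t)·(-3,-1)), X_2 = e^(t)(sin(3t)·(2,1) - cos(3t)·(-3,-1)).
General solution: C_1X_1 + C_2X_2.

u(t) = -3C_1e^(t)sin(3t) + 2C_1e^(t)cos(3t) + 2C_2e^(t)sin(3t) + 3C_2e^(t)cos(3t), v(t) = -C_1e^(t)sin(3t) + C_1e^(t)cos(3t) + C_2e^(t)sin(3t) + C_2e^(t)cos(3t)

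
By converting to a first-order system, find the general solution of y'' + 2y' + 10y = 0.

Let x_1 = y, x_2 = y'. Then x_1' = x_2 and x_2' = -10x_1 - 2x_2.
A = [[0,1],[-10,-2]]; det(A-λI) = λ^2 + 2λ + 10.
Eigenvalues λ = -1 ± 3i.

y(t) = c_1e^(-t)cos(3t) + c_2e^(-t)sin(3t)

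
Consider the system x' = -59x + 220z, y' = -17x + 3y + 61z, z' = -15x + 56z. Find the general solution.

x(t) = 11C_1e^(t) - 4C_3e^(-4t), y(t) = 2C_1e^(t) + C_2e^(3t) - C_3e^(-4t), z(t) = 3C_1e^(t) - C_3e^(-4t)

Coefficient matrix A = [[-59, 0, 220], [-17, 3, 61], [-15, 0, 56]].
det(A - λI) = 0 gives eigenvalues λ = 1, 3, -4.
For λ=1: eigenvector (11,2,3).
For λ=3: eigenvector (0,1,0).
For λ=-4: eigenvector (-4,-1,-1).
General solution: C_1e^(t)(11,2,3) + C_2e^(3t)(0,1,0) + C_3e^(-4t)(-4,-1,-1).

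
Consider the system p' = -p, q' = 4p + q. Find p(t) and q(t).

Coefficient matrix A = [[-1, 0], [4, 1]].
Characteristic polynomial det(A - λI) = λ^2 - 1 = 0.
Eigenvalues λ = -1, 1.
For λ=-1: (A-λI) row 2 is [4, 2], so an eigenvector is (-1, 2).
For λ=1: (A-λI) row 1 is [-2, 0], so an eigenvector is (0, -1).
General solution: c_1e^(-t)(-1,2) + c_2e^(t)(0,-1).

p(t) = -c_1e^(-t), q(t) = 2c_1e^(-t) - c_2e^(t)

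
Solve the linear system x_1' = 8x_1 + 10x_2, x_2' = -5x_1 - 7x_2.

x_1(t) = 2c_1e^(3t) - c_2e^(-2t), x_2(t) = -c_1e^(3t) + c_2e^(-2t)

Coefficient matrix A = [[8, 10], [-5, -7]].
Characteristic polynomial det(A - λI) = λ^2 - λ - 6 = 0.
Eigenvalues λ = 3, -2.
For λ=3: (A-λI) row 1 is [5, 10], so an eigenvector is (2, -1).
For λ=-2: (A-λI) row 1 is [10, 10], so an eigenvector is (-1, 1).
General solution: c_1e^(3t)(2,-1) + c_2e^(-2t)(-1,1).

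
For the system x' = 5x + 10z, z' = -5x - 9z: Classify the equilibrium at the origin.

A = [[5,10],[-5,-9]]; det(A-λI) = λ^2 + 4λ + 5.
λ = -2 ± i: negative real part.

stable spiral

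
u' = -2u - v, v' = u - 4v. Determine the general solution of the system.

u(t) = -C_1e^(-3t) - C_2te^(-3t), v(t) = -C_1e^(-3t) - C_2te^(-3t) + C_2e^(-3t)

Coefficient matrix A = [[-2, -1], [1, -4]].
Characteristic polynomial det(A - λI) = λ^2 + 6λ + 9 = 0.
Single eigenvalue λ = -3 with algebraic multiplicity 2.
Eigenvector v = (-1,-1); generalized eigenvector w with (A-λI)w=v is (0,1).
General solution: e^(-3t)[C_1·v + C_2·(t·v + w)].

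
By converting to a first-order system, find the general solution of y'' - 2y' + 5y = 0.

y(t) = C_1e^(t)cos(2t) + C_2e^(t)sin(2t)

Let x_1 = y, x_2 = y'. Then x_1' = x_2 and x_2' = -5x_1 + 2x_2.
A = [[0,1],[-5,2]]; det(A-λI) = λ^2 - 2λ + 5.
Eigenvalues λ = 1 ± 2i.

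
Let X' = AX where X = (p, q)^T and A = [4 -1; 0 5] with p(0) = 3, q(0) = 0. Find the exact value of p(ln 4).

A = [[4,-1],[0,5]]; eigenvalues λ = 5, 4.
Eigenvectors: (1,-1) for λ=5, (-1,0) for λ=4.
From the initial condition, c_1 = 0, c_2 = -3.
p(ln 4) = (0)(4^5)(1) + (-3)(4^4)(-1) = 768.

768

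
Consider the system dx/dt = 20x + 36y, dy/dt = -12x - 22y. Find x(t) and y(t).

Coefficient matrix A = [[20, 36], [-12, -22]].
Characteristic polynomial det(A - λI) = λ^2 + 2λ - 8 = 0.
Eigenvalues λ = -4, 2.
For λ=-4: (A-λI) row 1 is [24, 36], so an eigenvector is (3, -2).
For λ=2: (A-λI) row 1 is [18, 36], so an eigenvector is (2, -1).
General solution: C_1e^(-4t)(3,-2) + C_2e^(2t)(2,-1).

x(t) = 3C_1e^(-4t) + 2C_2e^(2t), y(t) = -2C_1e^(-4t) - C_2e^(2t)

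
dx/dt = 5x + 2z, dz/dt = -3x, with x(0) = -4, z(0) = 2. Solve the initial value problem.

x(t) = -8e^(3t) + 4e^(2t), z(t) = 8e^(3t) - 6e^(2t)

Coefficient matrix A = [[5, 2], [-3, 0]].
Characteristic polynomial det(A - λI) = λ^2 - 5λ + 6 = 0.
Eigenvalues λ = 2, 3.
For λ=2: (A-λI) row 1 is [3, 2], so an eigenvector is (2, -3).
For λ=3: (A-λI) row 1 is [2, 2], so an eigenvector is (-1, 1).
General solution: C_1e^(2t)(2,-3) + C_2e^(3t)(-1,1).
Applying x(0)=-4, z(0)=2 gives C_1=2, C_2=8.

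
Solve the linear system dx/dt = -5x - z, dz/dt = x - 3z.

Coefficient matrix A = [[-5, -1], [1, -3]].
Characteristic polynomial det(A - λI) = λ^2 + 8λ + 16 = 0.
Single eigenvalue λ = -4 with algebraic multiplicity 2.
Eigenvector v = (1,-1); generalized eigenvector w with (A-λI)w=v is (-3,2).
General solution: e^(-4t)[c_1·v + c_2·(t·v + w)].

x(t) = c_1e^(-4t) + c_2te^(-4t) - 3c_2e^(-4t), z(t) = -c_1e^(-4t) - c_2te^(-4t) + 2c_2e^(-4t)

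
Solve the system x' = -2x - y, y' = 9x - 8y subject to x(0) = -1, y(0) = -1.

Coefficient matrix A = [[-2, -1], [9, -8]].
Characteristic polynomial det(A - λI) = λ^2 + 10λ + 25 = 0.
Single eigenvalue λ = -5 with algebraic multiplicity 2.
Eigenvector v = (1,3); generalized eigenvector w with (A-λI)w=v is (1,2).
General solution: e^(-5t)[K_1·v + K_2·(t·v + w)].
Applying x(0)=-1, y(0)=-1 gives K_1=1, K_2=-2.

x(t) = -2te^(-5t) - e^(-5t), y(t) = -6te^(-5t) - e^(-5t)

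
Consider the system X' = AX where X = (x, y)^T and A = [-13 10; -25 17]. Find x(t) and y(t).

Coefficient matrix A = [[-13, 10], [-25, 17]].
Characteristic polynomial det(A - λI) = λ^2 - 4λ + 29 = 0.
Eigenvalues λ = 2 ± 5i (complex conjugate pair).
For λ=2+5i: an eigenvector is (-1,-1) - i(1,2) = (-1 - i, -1 - 2i).
A real fundamental pair from Re and Im of e^((2+5i)t)v: X_1 = e^(2t)(cos(5t)·(-1,-1) + sin(5t)·(1,2)), X_2 = e^(2t)(sin(5t)·(-1,-1) - cos(5t)·(1,2)).
General solution: C_1X_1 + C_2X_2.

x(t) = C_1e^(2t)sin(5t) - C_1e^(2t)cos(5t) - C_2e^(2t)sin(5t) - C_2e^(2t)cos(5t), y(t) = 2C_1e^(2t)sin(5t) - C_1e^(2t)cos(5t) - C_2e^(2t)sin(5t) - 2C_2e^(2t)cos(5t)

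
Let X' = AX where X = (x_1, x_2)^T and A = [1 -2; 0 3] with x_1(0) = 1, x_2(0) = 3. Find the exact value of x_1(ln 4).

-176

A = [[1,-2],[0,3]]; eigenvalues λ = 3, 1.
Eigenvectors: (1,-1) for λ=3, (-1,0) for λ=1.
From the initial condition, c_1 = -3, c_2 = -4.
x_1(ln 4) = (-3)(4^3)(1) + (-4)(4^1)(-1) = -176.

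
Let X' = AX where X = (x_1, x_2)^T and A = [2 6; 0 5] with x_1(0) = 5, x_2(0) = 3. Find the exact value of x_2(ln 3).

A = [[2,6],[0,5]]; eigenvalues λ = 2, 5.
Eigenvectors: (-1,0) for λ=2, (2,1) for λ=5.
From the initial condition, c_1 = 1, c_2 = 3.
x_2(ln 3) = (1)(3^2)(0) + (3)(3^5)(1) = 729.

729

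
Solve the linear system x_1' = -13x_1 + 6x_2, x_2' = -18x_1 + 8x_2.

x_1(t) = -2c_1e^(-4t) + c_2e^(-t), x_2(t) = -3c_1e^(-4t) + 2c_2e^(-t)

Coefficient matrix A = [[-13, 6], [-18, 8]].
Characteristic polynomial det(A - λI) = λ^2 + 5λ + 4 = 0.
Eigenvalues λ = -4, -1.
For λ=-4: (A-λI) row 1 is [-9, 6], so an eigenvector is (-2, -3).
For λ=-1: (A-λI) row 1 is [-12, 6], so an eigenvector is (1, 2).
General solution: c_1e^(-4t)(-2,-3) + c_2e^(-t)(1,2).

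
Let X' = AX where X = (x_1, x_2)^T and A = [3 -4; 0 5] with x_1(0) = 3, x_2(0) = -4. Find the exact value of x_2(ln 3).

A = [[3,-4],[0,5]]; eigenvalues λ = 5, 3.
Eigenvectors: (2,-1) for λ=5, (-1,0) for λ=3.
From the initial condition, c_1 = 4, c_2 = 5.
x_2(ln 3) = (4)(3^5)(-1) + (5)(3^3)(0) = -972.

-972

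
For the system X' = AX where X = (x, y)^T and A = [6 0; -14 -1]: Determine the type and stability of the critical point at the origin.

saddle

A = [[6,0],[-14,-1]]; det(A-λI) = λ^2 - 5λ - 6.
λ = 6, -1: opposite signs.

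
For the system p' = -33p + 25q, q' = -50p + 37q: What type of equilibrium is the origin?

unstable spiral

A = [[-33,25],[-50,37]]; det(A-λI) = λ^2 - 4λ + 29.
λ = 2 ± 5i: positive real part.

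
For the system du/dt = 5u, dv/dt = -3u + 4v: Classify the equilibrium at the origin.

A = [[5,0],[-3,4]]; det(A-λI) = λ^2 - 9λ + 20.
λ = 5, 4: both positive.

unstable node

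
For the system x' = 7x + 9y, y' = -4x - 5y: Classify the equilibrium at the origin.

unstable improper node

A = [[7,9],[-4,-5]]; det(A-λI) = λ^2 - 2λ + 1.
repeated λ = 1 with a single eigenvector.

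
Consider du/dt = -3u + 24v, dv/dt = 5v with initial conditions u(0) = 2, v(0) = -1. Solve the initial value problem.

u(t) = -3e^(5t) + 5e^(-3t), v(t) = -e^(5t)

Coefficient matrix A = [[-3, 24], [0, 5]].
Characteristic polynomial det(A - λI) = λ^2 - 2λ - 15 = 0.
Eigenvalues λ = -3, 5.
For λ=-3: (A-λI) row 1 is [0, 24], so an eigenvector is (-1, 0).
For λ=5: (A-λI) row 1 is [-8, 24], so an eigenvector is (-3, -1).
General solution: K_1e^(-3t)(-1,0) + K_2e^(5t)(-3,-1).
Applying u(0)=2, v(0)=-1 gives K_1=-5, K_2=1.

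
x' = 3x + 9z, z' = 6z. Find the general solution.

Coefficient matrix A = [[3, 9], [0, 6]].
Characteristic polynomial det(A - λI) = λ^2 - 9λ + 18 = 0.
Eigenvalues λ = 3, 6.
For λ=3: (A-λI) row 1 is [0, 9], so an eigenvector is (1, 0).
For λ=6: (A-λI) row 1 is [-3, 9], so an eigenvector is (-3, -1).
General solution: c_1e^(3t)(1,0) + c_2e^(6t)(-3,-1).

x(t) = c_1e^(3t) - 3c_2e^(6t), z(t) = -c_2e^(6t)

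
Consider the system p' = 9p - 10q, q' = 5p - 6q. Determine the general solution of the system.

p(t) = -K_1e^(-t) + 2K_2e^(4t), q(t) = -K_1e^(-t) + K_2e^(4t)

Coefficient matrix A = [[9, -10], [5, -6]].
Characteristic polynomial det(A - λI) = λ^2 - 3λ - 4 = 0.
Eigenvalues λ = -1, 4.
For λ=-1: (A-λI) row 1 is [10, -10], so an eigenvector is (-1, -1).
For λ=4: (A-λI) row 1 is [5, -10], so an eigenvector is (2, 1).
General solution: K_1e^(-t)(-1,-1) + K_2e^(4t)(2,1).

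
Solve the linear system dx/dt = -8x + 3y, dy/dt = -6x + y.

x(t) = c_1e^(-5t) + c_2e^(-2t), y(t) = c_1e^(-5t) + 2c_2e^(-2t)

Coefficient matrix A = [[-8, 3], [-6, 1]].
Characteristic polynomial det(A - λI) = λ^2 + 7λ + 10 = 0.
Eigenvalues λ = -5, -2.
For λ=-5: (A-λI) row 1 is [-3, 3], so an eigenvector is (1, 1).
For λ=-2: (A-λI) row 1 is [-6, 3], so an eigenvector is (1, 2).
General solution: c_1e^(-5t)(1,1) + c_2e^(-2t)(1,2).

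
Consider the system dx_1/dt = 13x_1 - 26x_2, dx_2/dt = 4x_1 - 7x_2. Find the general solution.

Coefficient matrix A = [[13, -26], [4, -7]].
Characteristic polynomial det(A - λI) = λ^2 - 6λ + 13 = 0.
Eigenvalues λ = 3 ± 2i (complex conjugate pair).
For λ=3+2i: an eigenvector is (2,1) - i(-3,-1) = (2 + 3i, 1 + i).
A real fundamental pair from Re and Im of e^((3+2i)t)v: X_1 = e^(3t)(cos(2t)·(2,1) + sin(2t)·(-3,-1)), X_2 = e^(3t)(sin(2t)·(2,1) - cos(2t)·(-3,-1)).
General solution: c_1X_1 + c_2X_2.

x_1(t) = -3c_1e^(3t)sin(2t) + 2c_1e^(3t)cos(2t) + 2c_2e^(3t)sin(2t) + 3c_2e^(3t)cos(2t), x_2(t) = -c_1e^(3t)sin(2t) + c_1e^(3t)cos(2t) + c_2e^(3t)sin(2t) + c_2e^(3t)cos(2t)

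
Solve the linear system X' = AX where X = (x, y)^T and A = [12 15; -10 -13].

x(t) = -3K_1e^(2t) - K_2e^(-3t), y(t) = 2K_1e^(2t) + K_2e^(-3t)

Coefficient matrix A = [[12, 15], [-10, -13]].
Characteristic polynomial det(A - λI) = λ^2 + λ - 6 = 0.
Eigenvalues λ = 2, -3.
For λ=2: (A-λI) row 1 is [10, 15], so an eigenvector is (-3, 2).
For λ=-3: (A-λI) row 1 is [15, 15], so an eigenvector is (-1, 1).
General solution: K_1e^(2t)(-3,2) + K_2e^(-3t)(-1,1).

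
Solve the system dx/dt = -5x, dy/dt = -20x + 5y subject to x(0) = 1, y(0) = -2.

Coefficient matrix A = [[-5, 0], [-20, 5]].
Characteristic polynomial det(A - λI) = λ^2 - 25 = 0.
Eigenvalues λ = -5, 5.
For λ=-5: (A-λI) row 2 is [-20, 10], so an eigenvector is (1, 2).
For λ=5: (A-λI) row 1 is [-10, 0], so an eigenvector is (0, -1).
General solution: K_1e^(-5t)(1,2) + K_2e^(5t)(0,-1).
Applying x(0)=1, y(0)=-2 gives K_1=1, K_2=4.

x(t) = e^(-5t), y(t) = -4e^(5t) + 2e^(-5t)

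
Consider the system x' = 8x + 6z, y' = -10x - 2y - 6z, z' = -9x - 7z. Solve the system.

x(t) = C_1e^(2t) - 2C_2e^(-t), y(t) = -C_1e^(2t) + 2C_2e^(-t) + C_3e^(-2t), z(t) = -C_1e^(2t) + 3C_2e^(-t)

Coefficient matrix A = [[8, 0, 6], [-10, -2, -6], [-9, 0, -7]].
det(A - λI) = 0 gives eigenvalues λ = 2, -1, -2.
For λ=2: eigenvector (1,-1,-1).
For λ=-1: eigenvector (-2,2,3).
For λ=-2: eigenvector (0,1,0).
General solution: C_1e^(2t)(1,-1,-1) + C_2e^(-t)(-2,2,3) + C_3e^(-2t)(0,1,0).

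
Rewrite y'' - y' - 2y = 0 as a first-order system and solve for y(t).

y(t) = c_1e^(-t) + c_2e^(2t)

Let x_1 = y, x_2 = y'. Then x_1' = x_2 and x_2' = 2x_1 + x_2.
A = [[0,1],[2,1]]; det(A-λI) = λ^2 - λ - 2.
Eigenvalues λ = -1, 2 with eigenvectors (1,-1), (1,2).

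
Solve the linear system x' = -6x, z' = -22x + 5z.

Coefficient matrix A = [[-6, 0], [-22, 5]].
Characteristic polynomial det(A - λI) = λ^2 + λ - 30 = 0.
Eigenvalues λ = -6, 5.
For λ=-6: (A-λI) row 2 is [-22, 11], so an eigenvector is (-1, -2).
For λ=5: (A-λI) row 1 is [-11, 0], so an eigenvector is (0, -1).
General solution: C_1e^(-6t)(-1,-2) + C_2e^(5t)(0,-1).

x(t) = -C_1e^(-6t), z(t) = -2C_1e^(-6t) - C_2e^(5t)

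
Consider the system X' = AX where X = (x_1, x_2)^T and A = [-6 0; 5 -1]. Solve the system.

Coefficient matrix A = [[-6, 0], [5, -1]].
Characteristic polynomial det(A - λI) = λ^2 + 7λ + 6 = 0.
Eigenvalues λ = -1, -6.
For λ=-1: (A-λI) row 1 is [-5, 0], so an eigenvector is (0, 1).
For λ=-6: (A-λI) row 2 is [5, 5], so an eigenvector is (-1, 1).
General solution: C_1e^(-t)(0,1) + C_2e^(-6t)(-1,1).

x_1(t) = -C_2e^(-6t), x_2(t) = C_1e^(-t) + C_2e^(-6t)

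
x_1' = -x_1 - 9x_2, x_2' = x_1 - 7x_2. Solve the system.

x_1(t) = 3K_1e^(-4t) + 3K_2te^(-4t) + K_2e^(-4t), x_2(t) = K_1e^(-4t) + K_2te^(-4t)

Coefficient matrix A = [[-1, -9], [1, -7]].
Characteristic polynomial det(A - λI) = λ^2 + 8λ + 16 = 0.
Single eigenvalue λ = -4 with algebraic multiplicity 2.
Eigenvector v = (3,1); generalized eigenvector w with (A-λI)w=v is (1,0).
General solution: e^(-4t)[K_1·v + K_2·(t·v + w)].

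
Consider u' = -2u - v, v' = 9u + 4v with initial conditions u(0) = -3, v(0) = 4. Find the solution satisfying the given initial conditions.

u(t) = 5te^(t) - 3e^(t), v(t) = -15te^(t) + 4e^(t)

Coefficient matrix A = [[-2, -1], [9, 4]].
Characteristic polynomial det(A - λI) = λ^2 - 2λ + 1 = 0.
Single eigenvalue λ = 1 with algebraic multiplicity 2.
Eigenvector v = (1,-3); generalized eigenvector w with (A-λI)w=v is (0,-1).
General solution: e^(t)[c_1·v + c_2·(t·v + w)].
Applying u(0)=-3, v(0)=4 gives c_1=-3, c_2=5.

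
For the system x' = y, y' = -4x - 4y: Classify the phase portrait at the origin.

A = [[0,1],[-4,-4]]; det(A-λI) = λ^2 + 4λ + 4.
repeated λ = -2 with a single eigenvector.

stable improper node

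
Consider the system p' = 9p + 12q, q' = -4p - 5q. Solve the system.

p(t) = -3C_1e^(t) - 2C_2e^(3t), q(t) = 2C_1e^(t) + C_2e^(3t)

Coefficient matrix A = [[9, 12], [-4, -5]].
Characteristic polynomial det(A - λI) = λ^2 - 4λ + 3 = 0.
Eigenvalues λ = 1, 3.
For λ=1: (A-λI) row 1 is [8, 12], so an eigenvector is (-3, 2).
For λ=3: (A-λI) row 1 is [6, 12], so an eigenvector is (-2, 1).
General solution: C_1e^(t)(-3,2) + C_2e^(3t)(-2,1).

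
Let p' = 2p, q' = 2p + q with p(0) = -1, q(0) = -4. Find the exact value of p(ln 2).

-4

A = [[2,0],[2,1]]; eigenvalues λ = 1, 2.
Eigenvectors: (0,-1) for λ=1, (1,2) for λ=2.
From the initial condition, c_1 = 2, c_2 = -1.
p(ln 2) = (2)(2^1)(0) + (-1)(2^2)(1) = -4.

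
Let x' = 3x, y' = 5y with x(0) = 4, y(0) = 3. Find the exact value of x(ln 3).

A = [[3,0],[0,5]]; eigenvalues λ = 5, 3.
Eigenvectors: (0,-1) for λ=5, (1,0) for λ=3.
From the initial condition, c_1 = -3, c_2 = 4.
x(ln 3) = (-3)(3^5)(0) + (4)(3^3)(1) = 108.

108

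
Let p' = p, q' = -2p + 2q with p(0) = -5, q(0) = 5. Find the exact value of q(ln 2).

40

A = [[1,0],[-2,2]]; eigenvalues λ = 2, 1.
Eigenvectors: (0,-1) for λ=2, (1,2) for λ=1.
From the initial condition, c_1 = -15, c_2 = -5.
q(ln 2) = (-15)(2^2)(-1) + (-5)(2^1)(2) = 40.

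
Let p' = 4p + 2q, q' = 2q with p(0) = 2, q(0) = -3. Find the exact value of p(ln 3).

-54

A = [[4,2],[0,2]]; eigenvalues λ = 4, 2.
Eigenvectors: (1,0) for λ=4, (-1,1) for λ=2.
From the initial condition, c_1 = -1, c_2 = -3.
p(ln 3) = (-1)(3^4)(1) + (-3)(3^2)(-1) = -54.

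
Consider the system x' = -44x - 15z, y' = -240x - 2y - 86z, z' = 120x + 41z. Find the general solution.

x(t) = 3c_1e^(-4t) - c_3e^(t), y(t) = 16c_1e^(-4t) + c_2e^(-2t) - 6c_3e^(t), z(t) = -8c_1e^(-4t) + 3c_3e^(t)

Coefficient matrix A = [[-44, 0, -15], [-240, -2, -86], [120, 0, 41]].
det(A - λI) = 0 gives eigenvalues λ = -4, -2, 1.
For λ=-4: eigenvector (3,16,-8).
For λ=-2: eigenvector (0,1,0).
For λ=1: eigenvector (-1,-6,3).
General solution: c_1e^(-4t)(3,16,-8) + c_2e^(-2t)(0,1,0) + c_3e^(t)(-1,-6,3).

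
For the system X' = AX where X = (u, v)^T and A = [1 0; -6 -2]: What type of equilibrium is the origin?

saddle

A = [[1,0],[-6,-2]]; det(A-λI) = λ^2 + λ - 2.
λ = 1, -2: opposite signs.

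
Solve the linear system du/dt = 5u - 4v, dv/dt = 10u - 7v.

Coefficient matrix A = [[5, -4], [10, -7]].
Characteristic polynomial det(A - λI) = λ^2 + 2λ + 5 = 0.
Eigenvalues λ = -1 ± 2i (complex conjugate pair).
For λ=-1+2i: an eigenvector is (-1,-2) - i(1,1) = (-1 - i, -2 - i).
A real fundamental pair from Re and Im of e^((-1+2i)t)v: X_1 = e^(-t)(cos(2t)·(-1,-2) + sin(2t)·(1,1)), X_2 = e^(-t)(sin(2t)·(-1,-2) - cos(2t)·(1,1)).
General solution: C_1X_1 + C_2X_2.

u(t) = C_1e^(-t)sin(2t) - C_1e^(-t)cos(2t) - C_2e^(-t)sin(2t) - C_2e^(-t)cos(2t), v(t) = C_1e^(-t)sin(2t) - 2C_1e^(-t)cos(2t) - 2C_2e^(-t)sin(2t) - C_2e^(-t)cos(2t)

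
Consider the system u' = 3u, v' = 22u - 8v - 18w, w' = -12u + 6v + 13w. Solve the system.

Coefficient matrix A = [[3, 0, 0], [22, -8, -18], [-12, 6, 13]].
det(A - λI) = 0 gives eigenvalues λ = 3, 4, 1.
For λ=3: eigenvector (1,2,0).
For λ=4: eigenvector (0,-3,2).
For λ=1: eigenvector (0,-2,1).
General solution: C_1e^(3t)(1,2,0) + C_2e^(4t)(0,-3,2) + C_3e^(t)(0,-2,1).

u(t) = C_1e^(3t), v(t) = 2C_1e^(3t) - 3C_2e^(4t) - 2C_3e^(t), w(t) = 2C_2e^(4t) + C_3e^(t)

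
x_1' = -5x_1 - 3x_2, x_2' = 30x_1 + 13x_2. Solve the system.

x_1(t) = c_1e^(4t)cos(3t) + c_2e^(4t)sin(3t), x_2(t) = c_1e^(4t)sin(3t) - 3c_1e^(4t)cos(3t) - 3c_2e^(4t)sin(3t) - c_2e^(4t)cos(3t)

Coefficient matrix A = [[-5, -3], [30, 13]].
Characteristic polynomial det(A - λI) = λ^2 - 8λ + 25 = 0.
Eigenvalues λ = 4 ± 3i (complex conjugate pair).
For λ=4+3i: an eigenvector is (1,-3) - i(0,1) = (1, -3 - i).
A real fundamental pair from Re and Im of e^((4+3i)t)v: X_1 = e^(4t)(cos(3t)·(1,-3) + sin(3t)·(0,1)), X_2 = e^(4t)(sin(3t)·(1,-3) - cos(3t)·(0,1)).
General solution: c_1X_1 + c_2X_2.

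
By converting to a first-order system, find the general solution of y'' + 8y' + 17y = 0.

Let x_1 = y, x_2 = y'. Then x_1' = x_2 and x_2' = -17x_1 - 8x_2.
A = [[0,1],[-17,-8]]; det(A-λI) = λ^2 + 8λ + 17.
Eigenvalues λ = -4 ± i.

y(t) = K_1e^(-4t)cos(t) + K_2e^(-4t)sin(t)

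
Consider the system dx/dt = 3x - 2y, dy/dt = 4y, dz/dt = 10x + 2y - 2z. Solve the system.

Coefficient matrix A = [[3, -2, 0], [0, 4, 0], [10, 2, -2]].
det(A - λI) = 0 gives eigenvalues λ = 4, 3, -2.
For λ=4: eigenvector (-2,1,-3).
For λ=3: eigenvector (1,0,2).
For λ=-2: eigenvector (0,0,1).
General solution: c_1e^(4t)(-2,1,-3) + c_2e^(3t)(1,0,2) + c_3e^(-2t)(0,0,1).

x(t) = -2c_1e^(4t) + c_2e^(3t), y(t) = c_1e^(4t), z(t) = -3c_1e^(4t) + 2c_2e^(3t) + c_3e^(-2t)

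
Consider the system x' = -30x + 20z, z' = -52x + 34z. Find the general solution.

x(t) = 2C_1e^(2t)sin(4t) + C_1e^(2t)cos(4t) + C_2e^(2t)sin(4t) - 2C_2e^(2t)cos(4t), z(t) = 3C_1e^(2t)sin(4t) + 2C_1e^(2t)cos(4t) + 2C_2e^(2t)sin(4t) - 3C_2e^(2t)cos(4t)

Coefficient matrix A = [[-30, 20], [-52, 34]].
Characteristic polynomial det(A - λI) = λ^2 - 4λ + 20 = 0.
Eigenvalues λ = 2 ± 4i (complex conjugate pair).
For λ=2+4i: an eigenvector is (1,2) - i(2,3) = (1 - 2i, 2 - 3i).
A real fundamental pair from Re and Im of e^((2+4i)t)v: X_1 = e^(2t)(cos(4t)·(1,2) + sin(4t)·(2,3)), X_2 = e^(2t)(sin(4t)·(1,2) - cos(4t)·(2,3)).
General solution: C_1X_1 + C_2X_2.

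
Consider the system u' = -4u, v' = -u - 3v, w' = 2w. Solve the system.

Coefficient matrix A = [[-4, 0, 0], [-1, -3, 0], [0, 0, 2]].
det(A - λI) = 0 gives eigenvalues λ = 2, -3, -4.
For λ=2: eigenvector (0,0,1).
For λ=-3: eigenvector (0,1,0).
For λ=-4: eigenvector (1,1,0).
General solution: c_1e^(2t)(0,0,1) + c_2e^(-3t)(0,1,0) + c_3e^(-4t)(1,1,0).

u(t) = c_3e^(-4t), v(t) = c_2e^(-3t) + c_3e^(-4t), w(t) = c_1e^(2t)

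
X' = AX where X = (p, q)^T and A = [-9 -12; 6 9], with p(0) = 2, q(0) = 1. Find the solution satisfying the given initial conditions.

p(t) = -4e^(3t) + 6e^(-3t), q(t) = 4e^(3t) - 3e^(-3t)

Coefficient matrix A = [[-9, -12], [6, 9]].
Characteristic polynomial det(A - λI) = λ^2 - 9 = 0.
Eigenvalues λ = -3, 3.
For λ=-3: (A-λI) row 1 is [-6, -12], so an eigenvector is (-2, 1).
For λ=3: (A-λI) row 1 is [-12, -12], so an eigenvector is (1, -1).
General solution: K_1e^(-3t)(-2,1) + K_2e^(3t)(1,-1).
Applying p(0)=2, q(0)=1 gives K_1=-3, K_2=-4.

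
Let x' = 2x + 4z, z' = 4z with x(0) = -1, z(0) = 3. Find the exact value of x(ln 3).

423

A = [[2,4],[0,4]]; eigenvalues λ = 4, 2.
Eigenvectors: (2,1) for λ=4, (1,0) for λ=2.
From the initial condition, c_1 = 3, c_2 = -7.
x(ln 3) = (3)(3^4)(2) + (-7)(3^2)(1) = 423.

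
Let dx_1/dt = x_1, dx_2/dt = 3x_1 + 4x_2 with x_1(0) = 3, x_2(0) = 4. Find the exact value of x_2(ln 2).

A = [[1,0],[3,4]]; eigenvalues λ = 4, 1.
Eigenvectors: (0,1) for λ=4, (1,-1) for λ=1.
From the initial condition, c_1 = 7, c_2 = 3.
x_2(ln 2) = (7)(2^4)(1) + (3)(2^1)(-1) = 106.

106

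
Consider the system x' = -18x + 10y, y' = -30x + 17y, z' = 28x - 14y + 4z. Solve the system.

Coefficient matrix A = [[-18, 10, 0], [-30, 17, 0], [28, -14, 4]].
det(A - λI) = 0 gives eigenvalues λ = 2, -3, 4.
For λ=2: eigenvector (1,2,0).
For λ=-3: eigenvector (-2,-3,2).
For λ=4: eigenvector (0,0,1).
General solution: c_1e^(2t)(1,2,0) + c_2e^(-3t)(-2,-3,2) + c_3e^(4t)(0,0,1).

x(t) = c_1e^(2t) - 2c_2e^(-3t), y(t) = 2c_1e^(2t) - 3c_2e^(-3t), z(t) = 2c_2e^(-3t) + c_3e^(4t)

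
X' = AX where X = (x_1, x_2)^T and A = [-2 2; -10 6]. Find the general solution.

Coefficient matrix A = [[-2, 2], [-10, 6]].
Characteristic polynomial det(A - λI) = λ^2 - 4λ + 8 = 0.
Eigenvalues λ = 2 ± 2i (complex conjugate pair).
For λ=2+2i: an eigenvector is (-1,-2) - i(0,1) = (-1, -2 - i).
A real fundamental pair from Re and Im of e^((2+2i)t)v: X_1 = e^(2t)(cos(2t)·(-1,-2) + sin(2t)·(0,1)), X_2 = e^(2t)(sin(2t)·(-1,-2) - cos(2t)·(0,1)).
General solution: K_1X_1 + K_2X_2.

x_1(t) = -K_1e^(2t)cos(2t) - K_2e^(2t)sin(2t), x_2(t) = K_1e^(2t)sin(2t) - 2K_1e^(2t)cos(2t) - 2K_2e^(2t)sin(2t) - K_2e^(2t)cos(2t)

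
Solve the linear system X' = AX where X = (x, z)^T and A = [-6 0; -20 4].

Coefficient matrix A = [[-6, 0], [-20, 4]].
Characteristic polynomial det(A - λI) = λ^2 + 2λ - 24 = 0.
Eigenvalues λ = -6, 4.
For λ=-6: (A-λI) row 2 is [-20, 10], so an eigenvector is (-1, -2).
For λ=4: (A-λI) row 1 is [-10, 0], so an eigenvector is (0, 1).
General solution: c_1e^(-6t)(-1,-2) + c_2e^(4t)(0,1).

x(t) = -c_1e^(-6t), z(t) = -2c_1e^(-6t) + c_2e^(4t)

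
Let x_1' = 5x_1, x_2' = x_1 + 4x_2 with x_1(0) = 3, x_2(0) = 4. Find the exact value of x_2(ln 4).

A = [[5,0],[1,4]]; eigenvalues λ = 4, 5.
Eigenvectors: (0,1) for λ=4, (-1,-1) for λ=5.
From the initial condition, c_1 = 1, c_2 = -3.
x_2(ln 4) = (1)(4^4)(1) + (-3)(4^5)(-1) = 3328.

3328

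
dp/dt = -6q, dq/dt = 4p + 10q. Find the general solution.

p(t) = 3C_1e^(4t) + C_2e^(6t), q(t) = -2C_1e^(4t) - C_2e^(6t)

Coefficient matrix A = [[0, -6], [4, 10]].
Characteristic polynomial det(A - λI) = λ^2 - 10λ + 24 = 0.
Eigenvalues λ = 4, 6.
For λ=4: (A-λI) row 1 is [-4, -6], so an eigenvector is (3, -2).
For λ=6: (A-λI) row 1 is [-6, -6], so an eigenvector is (1, -1).
General solution: C_1e^(4t)(3,-2) + C_2e^(6t)(1,-1).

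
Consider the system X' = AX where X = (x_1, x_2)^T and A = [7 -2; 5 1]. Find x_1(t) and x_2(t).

Coefficient matrix A = [[7, -2], [5, 1]].
Characteristic polynomial det(A - λI) = λ^2 - 8λ + 17 = 0.
Eigenvalues λ = 4 ± i (complex conjugate pair).
For λ=4+i: an eigenvector is (-1,-2) - i(1,1) = (-1 - i, -2 - i).
A real fundamental pair from Re and Im of e^((4+i)t)v: X_1 = e^(4t)(cos(t)·(-1,-2) + sin(t)·(1,1)), X_2 = e^(4t)(sin(t)·(-1,-2) - cos(t)·(1,1)).
General solution: c_1X_1 + c_2X_2.

x_1(t) = c_1e^(4t)sin(t) - c_1e^(4t)cos(t) - c_2e^(4t)sin(t) - c_2e^(4t)cos(t), x_2(t) = c_1e^(4t)sin(t) - 2c_1e^(4t)cos(t) - 2c_2e^(4t)sin(t) - c_2e^(4t)cos(t)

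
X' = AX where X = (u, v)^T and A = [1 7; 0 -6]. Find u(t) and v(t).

u(t) = -C_1e^(-6t) + C_2e^(t), v(t) = C_1e^(-6t)

Coefficient matrix A = [[1, 7], [0, -6]].
Characteristic polynomial det(A - λI) = λ^2 + 5λ - 6 = 0.
Eigenvalues λ = -6, 1.
For λ=-6: (A-λI) row 1 is [7, 7], so an eigenvector is (-1, 1).
For λ=1: (A-λI) row 1 is [0, 7], so an eigenvector is (1, 0).
General solution: C_1e^(-6t)(-1,1) + C_2e^(t)(1,0).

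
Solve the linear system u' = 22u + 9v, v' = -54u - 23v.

u(t) = -K_1e^(4t) - K_2e^(-5t), v(t) = 2K_1e^(4t) + 3K_2e^(-5t)

Coefficient matrix A = [[22, 9], [-54, -23]].
Characteristic polynomial det(A - λI) = λ^2 + λ - 20 = 0.
Eigenvalues λ = 4, -5.
For λ=4: (A-λI) row 1 is [18, 9], so an eigenvector is (-1, 2).
For λ=-5: (A-λI) row 1 is [27, 9], so an eigenvector is (-1, 3).
General solution: K_1e^(4t)(-1,2) + K_2e^(-5t)(-1,3).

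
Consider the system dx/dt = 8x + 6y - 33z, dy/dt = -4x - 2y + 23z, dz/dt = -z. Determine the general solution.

Coefficient matrix A = [[8, 6, -33], [-4, -2, 23], [0, 0, -1]].
det(A - λI) = 0 gives eigenvalues λ = -1, 2, 4.
For λ=-1: eigenvector (7,-5,1).
For λ=2: eigenvector (-1,1,0).
For λ=4: eigenvector (3,-2,0).
General solution: C_1e^(-t)(7,-5,1) + C_2e^(2t)(-1,1,0) + C_3e^(4t)(3,-2,0).

x(t) = 7C_1e^(-t) - C_2e^(2t) + 3C_3e^(4t), y(t) = -5C_1e^(-t) + C_2e^(2t) - 2C_3e^(4t), z(t) = C_1e^(-t)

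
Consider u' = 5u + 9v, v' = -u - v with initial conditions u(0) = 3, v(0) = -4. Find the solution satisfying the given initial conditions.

u(t) = -27te^(2t) + 3e^(2t), v(t) = 9te^(2t) - 4e^(2t)

Coefficient matrix A = [[5, 9], [-1, -1]].
Characteristic polynomial det(A - λI) = λ^2 - 4λ + 4 = 0.
Single eigenvalue λ = 2 with algebraic multiplicity 2.
Eigenvector v = (-3,1); generalized eigenvector w with (A-λI)w=v is (2,-1).
General solution: e^(2t)[c_1·v + c_2·(t·v + w)].
Applying u(0)=3, v(0)=-4 gives c_1=5, c_2=9.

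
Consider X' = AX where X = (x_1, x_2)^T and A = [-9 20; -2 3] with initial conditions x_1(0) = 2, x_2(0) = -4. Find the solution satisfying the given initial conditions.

Coefficient matrix A = [[-9, 20], [-2, 3]].
Characteristic polynomial det(A - λI) = λ^2 + 6λ + 13 = 0.
Eigenvalues λ = -3 ± 2i (complex conjugate pair).
For λ=-3+2i: an eigenvector is (-1,0) - i(3,1) = (-1 - 3i, 0 - i).
A real fundamental pair from Re and Im of e^((-3+2i)t)v: X_1 = e^(-3t)(cos(2t)·(-1,0) + sin(2t)·(3,1)), X_2 = e^(-3t)(sin(2t)·(-1,0) - cos(2t)·(3,1)).
General solution: c_1X_1 + c_2X_2.
Applying x_1(0)=2, x_2(0)=-4 gives c_1=-14, c_2=4.

x_1(t) = -46e^(-3t)sin(2t) + 2e^(-3t)cos(2t), x_2(t) = -14e^(-3t)sin(2t) - 4e^(-3t)cos(2t)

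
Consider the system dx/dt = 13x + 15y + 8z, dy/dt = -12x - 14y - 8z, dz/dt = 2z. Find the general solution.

Coefficient matrix A = [[13, 15, 8], [-12, -14, -8], [0, 0, 2]].
det(A - λI) = 0 gives eigenvalues λ = 1, -2, 2.
For λ=1: eigenvector (5,-4,0).
For λ=-2: eigenvector (-1,1,0).
For λ=2: eigenvector (2,-2,1).
General solution: C_1e^(t)(5,-4,0) + C_2e^(-2t)(-1,1,0) + C_3e^(2t)(2,-2,1).

x(t) = 5C_1e^(t) - C_2e^(-2t) + 2C_3e^(2t), y(t) = -4C_1e^(t) + C_2e^(-2t) - 2C_3e^(2t), z(t) = C_3e^(2t)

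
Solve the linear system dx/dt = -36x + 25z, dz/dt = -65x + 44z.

x(t) = -K_1e^(4t)sin(5t) + 2K_1e^(4t)cos(5t) + 2K_2e^(4t)sin(5t) + K_2e^(4t)cos(5t), z(t) = -2K_1e^(4t)sin(5t) + 3K_1e^(4t)cos(5t) + 3K_2e^(4t)sin(5t) + 2K_2e^(4t)cos(5t)

Coefficient matrix A = [[-36, 25], [-65, 44]].
Characteristic polynomial det(A - λI) = λ^2 - 8λ + 41 = 0.
Eigenvalues λ = 4 ± 5i (complex conjugate pair).
For λ=4+5i: an eigenvector is (2,3) - i(-1,-2) = (2 + i, 3 + 2i).
A real fundamental pair from Re and Im of e^((4+5i)t)v: X_1 = e^(4t)(cos(5t)·(2,3) + sin(5t)·(-1,-2)), X_2 = e^(4t)(sin(5t)·(2,3) - cos(5t)·(-1,-2)).
General solution: K_1X_1 + K_2X_2.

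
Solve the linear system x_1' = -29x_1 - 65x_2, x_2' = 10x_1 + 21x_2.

Coefficient matrix A = [[-29, -65], [10, 21]].
Characteristic polynomial det(A - λI) = λ^2 + 8λ + 41 = 0.
Eigenvalues λ = -4 ± 5i (complex conjugate pair).
For λ=-4+5i: an eigenvector is (2,-1) - i(3,-1) = (2 - 3i, -1 + i).
A real fundamental pair from Re and Im of e^((-4+5i)t)v: X_1 = e^(-4t)(cos(5t)·(2,-1) + sin(5t)·(3,-1)), X_2 = e^(-4t)(sin(5t)·(2,-1) - cos(5t)·(3,-1)).
General solution: C_1X_1 + C_2X_2.

x_1(t) = 3C_1e^(-4t)sin(5t) + 2C_1e^(-4t)cos(5t) + 2C_2e^(-4t)sin(5t) - 3C_2e^(-4t)cos(5t), x_2(t) = -C_1e^(-4t)sin(5t) - C_1e^(-4t)cos(5t) - C_2e^(-4t)sin(5t) + C_2e^(-4t)cos(5t)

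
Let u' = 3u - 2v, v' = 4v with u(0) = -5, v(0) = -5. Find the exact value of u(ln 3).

A = [[3,-2],[0,4]]; eigenvalues λ = 4, 3.
Eigenvectors: (-2,1) for λ=4, (-1,0) for λ=3.
From the initial condition, c_1 = -5, c_2 = 15.
u(ln 3) = (-5)(3^4)(-2) + (15)(3^3)(-1) = 405.

405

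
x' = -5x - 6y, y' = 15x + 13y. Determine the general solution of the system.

Coefficient matrix A = [[-5, -6], [15, 13]].
Characteristic polynomial det(A - λI) = λ^2 - 8λ + 25 = 0.
Eigenvalues λ = 4 ± 3i (complex conjugate pair).
For λ=4+3i: an eigenvector is (-1,1) - i(1,-2) = (-1 - i, 1 + 2i).
A real fundamental pair from Re and Im of e^((4+3i)t)v: X_1 = e^(4t)(cos(3t)·(-1,1) + sin(3t)·(1,-2)), X_2 = e^(4t)(sin(3t)·(-1,1) - cos(3t)·(1,-2)).
General solution: C_1X_1 + C_2X_2.

x(t) = C_1e^(4t)sin(3t) - C_1e^(4t)cos(3t) - C_2e^(4t)sin(3t) - C_2e^(4t)cos(3t), y(t) = -2C_1e^(4t)sin(3t) + C_1e^(4t)cos(3t) + C_2e^(4t)sin(3t) + 2C_2e^(4t)cos(3t)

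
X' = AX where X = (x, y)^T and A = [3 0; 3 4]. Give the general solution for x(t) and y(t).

x(t) = -c_2e^(3t), y(t) = -c_1e^(4t) + 3c_2e^(3t)

Coefficient matrix A = [[3, 0], [3, 4]].
Characteristic polynomial det(A - λI) = λ^2 - 7λ + 12 = 0.
Eigenvalues λ = 4, 3.
For λ=4: (A-λI) row 1 is [-1, 0], so an eigenvector is (0, -1).
For λ=3: (A-λI) row 2 is [3, 1], so an eigenvector is (-1, 3).
General solution: c_1e^(4t)(0,-1) + c_2e^(3t)(-1,3).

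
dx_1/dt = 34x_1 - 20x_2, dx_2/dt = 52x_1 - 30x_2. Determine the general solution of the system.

Coefficient matrix A = [[34, -20], [52, -30]].
Characteristic polynomial det(A - λI) = λ^2 - 4λ + 20 = 0.
Eigenvalues λ = 2 ± 4i (complex conjugate pair).
For λ=2+4i: an eigenvector is (-1,-2) - i(2,3) = (-1 - 2i, -2 - 3i).
A real fundamental pair from Re and Im of e^((2+4i)t)v: X_1 = e^(2t)(cos(4t)·(-1,-2) + sin(4t)·(2,3)), X_2 = e^(2t)(sin(4t)·(-1,-2) - cos(4t)·(2,3)).
General solution: c_1X_1 + c_2X_2.

x_1(t) = 2c_1e^(2t)sin(4t) - c_1e^(2t)cos(4t) - c_2e^(2t)sin(4t) - 2c_2e^(2t)cos(4t), x_2(t) = 3c_1e^(2t)sin(4t) - 2c_1e^(2t)cos(4t) - 2c_2e^(2t)sin(4t) - 3c_2e^(2t)cos(4t)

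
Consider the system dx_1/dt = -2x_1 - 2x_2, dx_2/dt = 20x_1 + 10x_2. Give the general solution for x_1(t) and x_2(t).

Coefficient matrix A = [[-2, -2], [20, 10]].
Characteristic polynomial det(A - λI) = λ^2 - 8λ + 20 = 0.
Eigenvalues λ = 4 ± 2i (complex conjugate pair).
For λ=4+2i: an eigenvector is (0,-1) - i(1,-3) = (0 - i, -1 + 3i).
A real fundamental pair from Re and Im of e^((4+2i)t)v: X_1 = e^(4t)(cos(2t)·(0,-1) + sin(2t)·(1,-3)), X_2 = e^(4t)(sin(2t)·(0,-1) - cos(2t)·(1,-3)).
General solution: K_1X_1 + K_2X_2.

x_1(t) = K_1e^(4t)sin(2t) - K_2e^(4t)cos(2t), x_2(t) = -3K_1e^(4t)sin(2t) - K_1e^(4t)cos(2t) - K_2e^(4t)sin(2t) + 3K_2e^(4t)cos(2t)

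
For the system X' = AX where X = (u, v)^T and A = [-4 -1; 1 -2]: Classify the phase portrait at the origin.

stable improper node

A = [[-4,-1],[1,-2]]; det(A-λI) = λ^2 + 6λ + 9.
repeated λ = -3 with a single eigenvector.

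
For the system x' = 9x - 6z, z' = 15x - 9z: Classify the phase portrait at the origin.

center

A = [[9,-6],[15,-9]]; det(A-λI) = λ^2 + 9.
λ = 0 ± 3i: zero real part.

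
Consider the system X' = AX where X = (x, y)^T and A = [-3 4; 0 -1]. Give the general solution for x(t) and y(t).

Coefficient matrix A = [[-3, 4], [0, -1]].
Characteristic polynomial det(A - λI) = λ^2 + 4λ + 3 = 0.
Eigenvalues λ = -3, -1.
For λ=-3: (A-λI) row 1 is [0, 4], so an eigenvector is (1, 0).
For λ=-1: (A-λI) row 1 is [-2, 4], so an eigenvector is (-2, -1).
General solution: K_1e^(-3t)(1,0) + K_2e^(-t)(-2,-1).

x(t) = K_1e^(-3t) - 2K_2e^(-t), y(t) = -K_2e^(-t)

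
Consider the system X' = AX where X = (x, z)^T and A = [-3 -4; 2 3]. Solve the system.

x(t) = 2c_1e^(-t) + c_2e^(t), z(t) = -c_1e^(-t) - c_2e^(t)

Coefficient matrix A = [[-3, -4], [2, 3]].
Characteristic polynomial det(A - λI) = λ^2 - 1 = 0.
Eigenvalues λ = -1, 1.
For λ=-1: (A-λI) row 1 is [-2, -4], so an eigenvector is (2, -1).
For λ=1: (A-λI) row 1 is [-4, -4], so an eigenvector is (1, -1).
General solution: c_1e^(-t)(2,-1) + c_2e^(t)(1,-1).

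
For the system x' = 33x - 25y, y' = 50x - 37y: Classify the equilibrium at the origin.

stable spiral

A = [[33,-25],[50,-37]]; det(A-λI) = λ^2 + 4λ + 29.
λ = -2 ± 5i: negative real part.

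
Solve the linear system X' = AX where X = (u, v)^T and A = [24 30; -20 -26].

u(t) = c_1e^(-6t) - 3c_2e^(4t), v(t) = -c_1e^(-6t) + 2c_2e^(4t)

Coefficient matrix A = [[24, 30], [-20, -26]].
Characteristic polynomial det(A - λI) = λ^2 + 2λ - 24 = 0.
Eigenvalues λ = -6, 4.
For λ=-6: (A-λI) row 1 is [30, 30], so an eigenvector is (1, -1).
For λ=4: (A-λI) row 1 is [20, 30], so an eigenvector is (-3, 2).
General solution: c_1e^(-6t)(1,-1) + c_2e^(4t)(-3,2).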